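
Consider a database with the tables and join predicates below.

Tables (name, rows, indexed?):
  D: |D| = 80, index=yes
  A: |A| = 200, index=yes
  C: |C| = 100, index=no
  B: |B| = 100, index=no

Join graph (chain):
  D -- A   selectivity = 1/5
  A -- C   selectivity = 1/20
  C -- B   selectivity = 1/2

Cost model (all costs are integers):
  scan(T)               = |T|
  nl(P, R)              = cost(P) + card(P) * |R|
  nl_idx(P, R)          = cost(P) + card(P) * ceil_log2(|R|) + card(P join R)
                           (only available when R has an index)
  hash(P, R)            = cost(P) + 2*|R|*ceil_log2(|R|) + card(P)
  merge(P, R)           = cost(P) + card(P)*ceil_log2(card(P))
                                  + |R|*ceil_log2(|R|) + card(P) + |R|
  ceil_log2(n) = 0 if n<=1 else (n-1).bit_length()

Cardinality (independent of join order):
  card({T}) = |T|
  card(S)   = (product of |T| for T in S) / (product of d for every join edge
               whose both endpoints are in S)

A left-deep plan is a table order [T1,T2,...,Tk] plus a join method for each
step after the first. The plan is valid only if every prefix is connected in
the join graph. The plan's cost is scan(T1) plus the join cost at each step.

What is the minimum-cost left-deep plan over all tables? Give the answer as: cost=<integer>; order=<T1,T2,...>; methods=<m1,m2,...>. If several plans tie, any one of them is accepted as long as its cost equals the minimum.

cost=21320; order=A,C,D,B; methods=hash,hash,hash

Selinger DP (subsets sized 1..n):
  {D}: scan cost=80, card=80
  {A}: scan cost=200, card=200
  {C}: scan cost=100, card=100
  {B}: scan cost=100, card=100
  {AD}: card=3200; try (D,hash)→1520, (A,merge)→2520, (D,merge)→2640, (A,hash)→3360, (A,nl_idx)→3920, (D,nl_idx)→4800 …(+2); best=1520 via (D,hash)
  {AC}: card=1000; try (C,hash)→1800, (A,nl_idx)→1900, (A,merge)→2700, (C,merge)→2800, (A,hash)→3400, (A,nl)→20100 …(+1); best=1800 via (C,hash)
  {BC}: card=5000; try (C,hash)→1600, (B,hash)→1600, (C,merge)→1700, (B,merge)→1700, (C,nl)→10100, (B,nl)→10100; best=1600 via (C,hash)
  {ACD}: card=16000; try (D,hash)→3920, (C,hash)→6120, (D,merge)→13440, (D,nl_idx)→24800, (C,merge)→43920, (D,nl)→81800 …(+1); best=3920 via (D,hash)
  {ABC}: card=50000; try (B,hash)→4200, (A,hash)→9800, (B,merge)→13600, (A,merge)→73400, (A,nl_idx)→91600, (B,nl)→101800 …(+1); best=4200 via (B,hash)
  {ABCD}: card=800000; try (B,hash)→21320, (D,hash)→55320, (B,merge)→244720, (D,merge)→854840, (D,nl_idx)→1154200, (B,nl)→1603920 …(+1); best=21320 via (B,hash)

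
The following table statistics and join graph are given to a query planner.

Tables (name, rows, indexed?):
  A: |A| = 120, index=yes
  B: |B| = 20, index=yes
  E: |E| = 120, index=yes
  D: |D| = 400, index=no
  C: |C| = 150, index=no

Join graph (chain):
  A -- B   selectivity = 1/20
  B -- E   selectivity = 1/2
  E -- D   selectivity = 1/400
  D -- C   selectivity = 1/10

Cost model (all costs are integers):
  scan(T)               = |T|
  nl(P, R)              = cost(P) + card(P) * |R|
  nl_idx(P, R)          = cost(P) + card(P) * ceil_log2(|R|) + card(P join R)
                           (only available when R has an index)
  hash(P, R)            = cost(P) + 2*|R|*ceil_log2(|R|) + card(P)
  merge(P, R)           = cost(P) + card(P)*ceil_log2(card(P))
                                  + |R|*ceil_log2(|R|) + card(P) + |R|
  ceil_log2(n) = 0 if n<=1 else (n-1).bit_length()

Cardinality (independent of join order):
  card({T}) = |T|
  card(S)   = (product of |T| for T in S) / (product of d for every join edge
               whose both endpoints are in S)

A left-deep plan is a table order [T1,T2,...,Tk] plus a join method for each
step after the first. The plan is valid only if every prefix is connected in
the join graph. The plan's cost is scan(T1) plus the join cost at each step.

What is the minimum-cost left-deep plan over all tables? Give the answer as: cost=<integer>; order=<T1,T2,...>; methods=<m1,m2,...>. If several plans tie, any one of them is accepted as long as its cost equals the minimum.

cost=15280; order=D,E,B,A,C; methods=hash,hash,hash,hash

Selinger DP (subsets sized 1..n):
  {A}: scan cost=120, card=120
  {B}: scan cost=20, card=20
  {E}: scan cost=120, card=120
  {D}: scan cost=400, card=400
  {C}: scan cost=150, card=150
  {AB}: card=120; try (A,nl_idx)→280, (B,hash)→440, (B,nl_idx)→840, (A,merge)→1100, (B,merge)→1200, (A,hash)→1720 …(+2); best=280 via (A,nl_idx)
  {BE}: card=1200; try (B,hash)→440, (E,merge)→1100, (B,merge)→1200, (E,nl_idx)→1360, (E,hash)→1720, (B,nl_idx)→1920 …(+2); best=440 via (B,hash)
  {DE}: card=120; try (E,hash)→2480, (E,nl_idx)→3320, (D,merge)→5080, (E,merge)→5360, (D,hash)→7440, (D,nl)→48120 …(+1); best=2480 via (E,hash)
  {CD}: card=6000; try (C,hash)→3200, (D,merge)→5500, (C,merge)→5750, (D,hash)→7500, (D,nl)→60150, (C,nl)→60400; best=3200 via (C,hash)
  {ABE}: card=7200; try (E,hash)→2080, (E,merge)→2200, (A,hash)→3320, (E,nl_idx)→8320, (E,nl)→14680, (A,merge)→15800 …(+2); best=2080 via (E,hash)
  {BDE}: card=1200; try (B,hash)→2800, (B,merge)→3560, (B,nl_idx)→4280, (B,nl)→4880, (D,hash)→8840, (D,merge)→18840 …(+1); best=2800 via (B,hash)
  {CDE}: card=1800; try (C,merge)→4790, (C,hash)→5000, (E,hash)→10880, (C,nl)→20480, (E,nl_idx)→47000, (E,merge)→88160 …(+1); best=4790 via (C,merge)
  {ABDE}: card=7200; try (A,hash)→5680, (D,hash)→16480, (A,merge)→18160, (A,nl_idx)→18400, (D,merge)→106880, (A,nl)→146800 …(+1); best=5680 via (A,hash)
  {BCDE}: card=18000; try (C,hash)→6400, (B,hash)→6790, (C,merge)→18550, (B,merge)→26510, (B,nl_idx)→31790, (B,nl)→40790 …(+1); best=6400 via (C,hash)
  {ABCDE}: card=108000; try (C,hash)→15280, (A,hash)→26080, (C,merge)→107830, (A,nl_idx)→240400, (A,merge)→295360, (C,nl)→1085680 …(+1); best=15280 via (C,hash)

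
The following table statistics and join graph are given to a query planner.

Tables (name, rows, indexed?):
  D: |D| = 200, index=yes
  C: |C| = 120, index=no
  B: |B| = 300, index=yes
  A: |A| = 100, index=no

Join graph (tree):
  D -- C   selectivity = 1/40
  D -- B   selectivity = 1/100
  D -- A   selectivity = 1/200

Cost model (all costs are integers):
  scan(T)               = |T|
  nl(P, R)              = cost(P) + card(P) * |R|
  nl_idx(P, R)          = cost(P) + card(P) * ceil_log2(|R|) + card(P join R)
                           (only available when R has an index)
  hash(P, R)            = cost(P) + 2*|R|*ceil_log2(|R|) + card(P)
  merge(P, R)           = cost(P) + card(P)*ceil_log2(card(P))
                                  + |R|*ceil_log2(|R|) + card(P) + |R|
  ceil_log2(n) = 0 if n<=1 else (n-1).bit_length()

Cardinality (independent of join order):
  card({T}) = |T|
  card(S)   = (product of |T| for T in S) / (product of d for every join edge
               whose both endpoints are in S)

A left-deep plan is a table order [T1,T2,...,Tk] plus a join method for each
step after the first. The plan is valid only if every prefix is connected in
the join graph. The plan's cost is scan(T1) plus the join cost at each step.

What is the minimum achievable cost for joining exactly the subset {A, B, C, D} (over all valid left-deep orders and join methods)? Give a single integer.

4180

Selinger DP over subsets of {A,B,C,D}:
  {D}: scan cost=200, card=200
  {C}: scan cost=120, card=120
  {B}: scan cost=300, card=300
  {A}: scan cost=100, card=100
  {CD}: card=600; try (D,nl_idx)→1680, (C,hash)→2080, (D,merge)→2880, (C,merge)→2960, (D,hash)→3440, (D,nl)→24120 …(+1); best=1680 via (D,nl_idx)
  {BD}: card=600; try (B,nl_idx)→2600, (D,nl_idx)→3300, (D,hash)→3800, (B,merge)→5000, (D,merge)→5100, (B,hash)→5800 …(+2); best=2600 via (B,nl_idx)
  {AD}: card=100; try (D,nl_idx)→1000, (A,hash)→1800, (D,merge)→2700, (A,merge)→2800, (D,hash)→3400, (D,nl)→20100 …(+1); best=1000 via (D,nl_idx)
  {BCD}: card=1800; try (C,hash)→4880, (B,hash)→7680, (B,nl_idx)→8880, (C,merge)→10160, (B,merge)→11280, (C,nl)→74600 …(+1); best=4880 via (C,hash)
  {ACD}: card=300; try (C,merge)→2760, (C,hash)→2780, (A,hash)→3680, (A,merge)→9080, (C,nl)→13000, (A,nl)→61680; best=2760 via (C,merge)
  {ABD}: card=300; try (B,nl_idx)→2200, (A,hash)→4600, (B,merge)→4800, (B,hash)→6500, (A,merge)→10000, (B,nl)→31000 …(+1); best=2200 via (B,nl_idx)
  {ABCD}: card=900; try (C,hash)→4180, (C,merge)→6160, (B,nl_idx)→6360, (A,hash)→8080, (B,hash)→8460, (B,merge)→8760 …(+4); best=4180 via (C,hash)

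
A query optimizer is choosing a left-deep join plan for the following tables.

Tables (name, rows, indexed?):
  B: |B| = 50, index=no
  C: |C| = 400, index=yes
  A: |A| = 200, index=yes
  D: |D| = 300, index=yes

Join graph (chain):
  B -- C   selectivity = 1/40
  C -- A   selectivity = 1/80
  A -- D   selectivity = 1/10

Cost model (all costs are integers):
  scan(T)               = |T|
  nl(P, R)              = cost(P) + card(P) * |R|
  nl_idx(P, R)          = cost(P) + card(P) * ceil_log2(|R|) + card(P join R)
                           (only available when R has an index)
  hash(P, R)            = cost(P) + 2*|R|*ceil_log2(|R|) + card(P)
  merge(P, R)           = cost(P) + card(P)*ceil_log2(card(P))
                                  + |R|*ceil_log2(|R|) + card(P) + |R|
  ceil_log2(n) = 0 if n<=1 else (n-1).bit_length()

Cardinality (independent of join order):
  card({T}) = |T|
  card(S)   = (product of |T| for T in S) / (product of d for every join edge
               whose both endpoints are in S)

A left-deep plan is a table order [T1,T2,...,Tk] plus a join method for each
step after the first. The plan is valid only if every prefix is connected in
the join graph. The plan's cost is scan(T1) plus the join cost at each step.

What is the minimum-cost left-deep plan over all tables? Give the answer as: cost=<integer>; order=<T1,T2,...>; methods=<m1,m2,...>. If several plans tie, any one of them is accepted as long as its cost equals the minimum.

cost=11250; order=A,C,B,D; methods=nl_idx,hash,hash

Selinger DP (subsets sized 1..n):
  {B}: scan cost=50, card=50
  {C}: scan cost=400, card=400
  {A}: scan cost=200, card=200
  {D}: scan cost=300, card=300
  {BC}: card=500; try (C,nl_idx)→1000, (B,hash)→1400, (C,merge)→4400, (B,merge)→4750, (C,hash)→7300, (C,nl)→20050 …(+1); best=1000 via (C,nl_idx)
  {AC}: card=1000; try (C,nl_idx)→3000, (A,hash)→4000, (A,nl_idx)→4600, (C,merge)→6000, (A,merge)→6200, (C,hash)→7600 …(+2); best=3000 via (C,nl_idx)
  {AD}: card=6000; try (A,hash)→3800, (D,merge)→5000, (A,merge)→5100, (D,hash)→5800, (D,nl_idx)→8000, (A,nl_idx)→8700 …(+2); best=3800 via (A,hash)
  {ABC}: card=1250; try (B,hash)→4600, (A,hash)→4700, (A,nl_idx)→6250, (A,merge)→7800, (B,merge)→14350, (B,nl)→53000 …(+1); best=4600 via (B,hash)
  {ACD}: card=30000; try (D,hash)→9400, (D,merge)→17000, (C,hash)→17000, (D,nl_idx)→42000, (C,nl_idx)→87800, (C,merge)→91800 …(+2); best=9400 via (D,hash)
  {ABCD}: card=37500; try (D,hash)→11250, (D,merge)→22600, (B,hash)→40000, (D,nl_idx)→53350, (D,nl)→379600, (B,merge)→489750 …(+1); best=11250 via (D,hash)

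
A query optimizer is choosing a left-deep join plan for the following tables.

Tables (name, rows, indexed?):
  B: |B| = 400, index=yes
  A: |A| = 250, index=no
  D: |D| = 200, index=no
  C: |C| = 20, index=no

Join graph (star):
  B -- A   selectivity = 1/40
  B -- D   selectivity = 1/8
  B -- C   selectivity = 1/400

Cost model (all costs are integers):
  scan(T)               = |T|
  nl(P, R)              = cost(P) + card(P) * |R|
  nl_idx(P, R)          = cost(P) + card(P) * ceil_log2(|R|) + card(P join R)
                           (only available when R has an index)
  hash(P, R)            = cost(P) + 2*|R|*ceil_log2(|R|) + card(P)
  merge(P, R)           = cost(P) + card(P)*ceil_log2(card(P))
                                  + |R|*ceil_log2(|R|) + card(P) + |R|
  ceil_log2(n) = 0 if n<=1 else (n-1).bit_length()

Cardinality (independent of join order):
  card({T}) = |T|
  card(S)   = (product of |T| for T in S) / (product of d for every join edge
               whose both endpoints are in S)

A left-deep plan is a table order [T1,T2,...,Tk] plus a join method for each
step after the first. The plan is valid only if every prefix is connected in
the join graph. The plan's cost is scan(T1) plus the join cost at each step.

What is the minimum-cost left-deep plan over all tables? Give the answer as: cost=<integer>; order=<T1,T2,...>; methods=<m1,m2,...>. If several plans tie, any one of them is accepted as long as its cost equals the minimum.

Selinger DP (subsets sized 1..n):
  {B}: scan cost=400, card=400
  {A}: scan cost=250, card=250
  {D}: scan cost=200, card=200
  {C}: scan cost=20, card=20
  {AB}: card=2500; try (A,hash)→4800, (B,nl_idx)→5000, (B,merge)→6500, (A,merge)→6650, (B,hash)→7700, (B,nl)→100250 …(+1); best=4800 via (A,hash)
  {BD}: card=10000; try (D,hash)→4000, (B,merge)→6000, (D,merge)→6200, (B,hash)→7600, (B,nl_idx)→12000, (B,nl)→80200 …(+1); best=4000 via (D,hash)
  {BC}: card=20; try (B,nl_idx)→220, (C,hash)→1000, (B,merge)→4140, (C,merge)→4520, (B,hash)→7240, (B,nl)→8020 …(+1); best=220 via (B,nl_idx)
  {ABD}: card=62500; try (D,hash)→10500, (A,hash)→18000, (D,merge)→39100, (A,merge)→156250, (D,nl)→504800, (A,nl)→2504000; best=10500 via (D,hash)
  {ABC}: card=125; try (A,merge)→2590, (A,hash)→4240, (A,nl)→5220, (C,hash)→7500, (C,merge)→37420, (C,nl)→54800; best=2590 via (A,merge)
  {BCD}: card=500; try (D,merge)→2140, (D,hash)→3440, (D,nl)→4220, (C,hash)→14200, (C,merge)→154120, (C,nl)→204000; best=2140 via (D,merge)
  {ABCD}: card=3125; try (D,merge)→5390, (D,hash)→5915, (A,hash)→6640, (A,merge)→9390, (D,nl)→27590, (C,hash)→73200 …(+3); best=5390 via (D,merge)

cost=5390; order=C,B,A,D; methods=nl_idx,merge,merge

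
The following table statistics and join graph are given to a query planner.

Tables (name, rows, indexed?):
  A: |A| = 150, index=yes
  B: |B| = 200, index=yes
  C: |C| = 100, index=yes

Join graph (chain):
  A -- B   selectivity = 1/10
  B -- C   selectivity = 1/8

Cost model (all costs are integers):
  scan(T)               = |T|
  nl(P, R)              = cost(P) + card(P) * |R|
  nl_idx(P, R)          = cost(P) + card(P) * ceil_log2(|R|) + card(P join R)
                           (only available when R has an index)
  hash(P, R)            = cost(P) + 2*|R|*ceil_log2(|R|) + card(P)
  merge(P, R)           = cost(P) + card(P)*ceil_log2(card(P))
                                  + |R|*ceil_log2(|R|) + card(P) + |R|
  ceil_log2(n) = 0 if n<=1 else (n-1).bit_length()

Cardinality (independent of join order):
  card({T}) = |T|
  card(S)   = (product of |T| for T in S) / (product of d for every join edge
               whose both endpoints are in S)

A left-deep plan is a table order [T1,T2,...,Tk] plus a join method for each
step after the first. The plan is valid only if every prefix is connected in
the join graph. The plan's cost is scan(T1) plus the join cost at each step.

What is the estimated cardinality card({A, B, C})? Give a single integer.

37500

Tables in S: A(150), B(200), C(100)
Edges inside S: A-B(d=10), B-C(d=8)
numerator = 150 * 200 * 100 = 3000000
denominator = 10 * 8 = 80
card(S) = 3000000 / 80 = 37500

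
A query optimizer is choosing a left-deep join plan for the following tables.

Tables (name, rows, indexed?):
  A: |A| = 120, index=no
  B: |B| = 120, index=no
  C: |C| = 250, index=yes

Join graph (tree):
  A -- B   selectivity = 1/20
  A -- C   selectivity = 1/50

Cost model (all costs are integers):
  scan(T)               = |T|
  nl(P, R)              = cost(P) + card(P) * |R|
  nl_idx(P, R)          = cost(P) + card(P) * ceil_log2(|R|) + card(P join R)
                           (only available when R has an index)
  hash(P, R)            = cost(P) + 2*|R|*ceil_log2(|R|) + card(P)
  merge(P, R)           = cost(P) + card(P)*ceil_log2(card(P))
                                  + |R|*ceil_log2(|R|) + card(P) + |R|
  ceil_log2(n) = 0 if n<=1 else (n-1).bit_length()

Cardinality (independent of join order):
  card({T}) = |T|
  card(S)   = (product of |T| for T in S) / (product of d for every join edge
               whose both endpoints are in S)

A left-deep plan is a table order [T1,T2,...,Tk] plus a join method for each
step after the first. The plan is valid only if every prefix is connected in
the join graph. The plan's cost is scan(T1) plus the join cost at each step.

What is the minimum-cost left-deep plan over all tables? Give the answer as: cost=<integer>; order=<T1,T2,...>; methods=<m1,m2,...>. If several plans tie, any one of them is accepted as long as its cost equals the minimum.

Selinger DP (subsets sized 1..n):
  {A}: scan cost=120, card=120
  {B}: scan cost=120, card=120
  {C}: scan cost=250, card=250
  {AB}: card=720; try (B,hash)→1920, (A,hash)→1920, (B,merge)→2040, (A,merge)→2040, (B,nl)→14520, (A,nl)→14520; best=1920 via (B,hash)
  {AC}: card=600; try (C,nl_idx)→1680, (A,hash)→2180, (C,merge)→3330, (A,merge)→3460, (C,hash)→4240, (C,nl)→30120 …(+1); best=1680 via (C,nl_idx)
  {ABC}: card=3600; try (B,hash)→3960, (C,hash)→6640, (B,merge)→9240, (C,nl_idx)→11280, (C,merge)→12090, (B,nl)→73680 …(+1); best=3960 via (B,hash)

cost=3960; order=A,C,B; methods=nl_idx,hash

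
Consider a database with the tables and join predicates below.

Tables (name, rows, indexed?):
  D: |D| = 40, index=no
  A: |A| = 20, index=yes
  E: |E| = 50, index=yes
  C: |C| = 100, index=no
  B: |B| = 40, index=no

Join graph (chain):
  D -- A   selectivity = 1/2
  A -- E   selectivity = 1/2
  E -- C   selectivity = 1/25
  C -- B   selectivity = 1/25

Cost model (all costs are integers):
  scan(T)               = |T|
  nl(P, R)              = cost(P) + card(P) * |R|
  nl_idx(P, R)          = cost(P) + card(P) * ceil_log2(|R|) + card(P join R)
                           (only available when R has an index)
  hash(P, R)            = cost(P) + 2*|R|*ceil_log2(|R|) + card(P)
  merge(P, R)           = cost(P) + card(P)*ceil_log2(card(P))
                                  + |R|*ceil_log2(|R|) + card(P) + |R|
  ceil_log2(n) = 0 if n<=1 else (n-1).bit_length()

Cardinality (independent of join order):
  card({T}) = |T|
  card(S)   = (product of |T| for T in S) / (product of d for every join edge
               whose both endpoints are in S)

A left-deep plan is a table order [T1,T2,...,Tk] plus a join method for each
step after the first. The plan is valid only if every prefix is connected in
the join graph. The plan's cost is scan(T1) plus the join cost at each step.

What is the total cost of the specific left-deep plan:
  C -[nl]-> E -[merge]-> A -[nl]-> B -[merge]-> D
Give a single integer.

step 1: scan C: cost=100, card=100
step 2: join E via nl
    card(P join E) = 100*50/(25) = 200
    cost = 100 + 100*50 = 5100
step 3: join A via merge
    card(P join A) = 200*20/(2) = 2000
    cost = 5100 + 200*8 + 20*5 + 200 + 20 = 7020
step 4: join B via nl
    card(P join B) = 2000*40/(25) = 3200
    cost = 7020 + 2000*40 = 87020
step 5: join D via merge
    card(P join D) = 3200*40/(2) = 64000
    cost = 87020 + 3200*12 + 40*6 + 3200 + 40 = 128900

128900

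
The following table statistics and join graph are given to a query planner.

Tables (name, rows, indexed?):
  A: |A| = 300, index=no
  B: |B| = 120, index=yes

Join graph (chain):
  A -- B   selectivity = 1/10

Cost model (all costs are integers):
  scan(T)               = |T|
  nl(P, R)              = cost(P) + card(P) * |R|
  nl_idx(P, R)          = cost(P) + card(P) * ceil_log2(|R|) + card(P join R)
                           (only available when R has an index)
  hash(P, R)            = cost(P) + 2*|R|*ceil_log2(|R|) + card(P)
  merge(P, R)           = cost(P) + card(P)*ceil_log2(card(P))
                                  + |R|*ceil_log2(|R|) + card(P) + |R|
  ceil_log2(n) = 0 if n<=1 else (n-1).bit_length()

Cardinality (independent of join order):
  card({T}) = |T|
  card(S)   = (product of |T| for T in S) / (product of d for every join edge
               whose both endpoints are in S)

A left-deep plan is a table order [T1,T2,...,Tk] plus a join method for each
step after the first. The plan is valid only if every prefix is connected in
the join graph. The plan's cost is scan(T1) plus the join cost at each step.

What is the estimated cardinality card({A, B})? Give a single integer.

Tables in S: A(300), B(120)
Edges inside S: A-B(d=10)
numerator = 300 * 120 = 36000
denominator = 10 = 10
card(S) = 36000 / 10 = 3600

3600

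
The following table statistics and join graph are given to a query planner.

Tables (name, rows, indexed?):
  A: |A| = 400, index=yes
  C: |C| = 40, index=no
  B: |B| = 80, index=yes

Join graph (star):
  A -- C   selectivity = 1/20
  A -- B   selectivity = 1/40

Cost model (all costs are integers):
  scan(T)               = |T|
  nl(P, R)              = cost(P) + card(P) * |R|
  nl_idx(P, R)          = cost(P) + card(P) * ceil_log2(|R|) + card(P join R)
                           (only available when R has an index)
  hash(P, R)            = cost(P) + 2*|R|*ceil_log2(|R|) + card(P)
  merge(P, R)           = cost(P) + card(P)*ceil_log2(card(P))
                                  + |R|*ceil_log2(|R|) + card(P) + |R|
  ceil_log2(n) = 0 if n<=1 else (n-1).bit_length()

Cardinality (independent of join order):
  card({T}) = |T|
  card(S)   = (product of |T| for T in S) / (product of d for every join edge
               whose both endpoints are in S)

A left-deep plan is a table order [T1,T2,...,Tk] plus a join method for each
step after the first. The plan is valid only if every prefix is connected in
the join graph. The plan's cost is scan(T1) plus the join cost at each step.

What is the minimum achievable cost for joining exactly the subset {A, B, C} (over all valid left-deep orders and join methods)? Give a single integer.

2880

Selinger DP over subsets of {A,B,C}:
  {A}: scan cost=400, card=400
  {C}: scan cost=40, card=40
  {B}: scan cost=80, card=80
  {AC}: card=800; try (A,nl_idx)→1200, (C,hash)→1280, (A,merge)→4320, (C,merge)→4680, (A,hash)→7280, (A,nl)→16040 …(+1); best=1200 via (A,nl_idx)
  {AB}: card=800; try (A,nl_idx)→1600, (B,hash)→1920, (B,nl_idx)→4000, (A,merge)→4720, (B,merge)→5040, (A,hash)→7360 …(+2); best=1600 via (A,nl_idx)
  {ABC}: card=1600; try (C,hash)→2880, (B,hash)→3120, (B,nl_idx)→8400, (B,merge)→10640, (C,merge)→10680, (C,nl)→33600 …(+1); best=2880 via (C,hash)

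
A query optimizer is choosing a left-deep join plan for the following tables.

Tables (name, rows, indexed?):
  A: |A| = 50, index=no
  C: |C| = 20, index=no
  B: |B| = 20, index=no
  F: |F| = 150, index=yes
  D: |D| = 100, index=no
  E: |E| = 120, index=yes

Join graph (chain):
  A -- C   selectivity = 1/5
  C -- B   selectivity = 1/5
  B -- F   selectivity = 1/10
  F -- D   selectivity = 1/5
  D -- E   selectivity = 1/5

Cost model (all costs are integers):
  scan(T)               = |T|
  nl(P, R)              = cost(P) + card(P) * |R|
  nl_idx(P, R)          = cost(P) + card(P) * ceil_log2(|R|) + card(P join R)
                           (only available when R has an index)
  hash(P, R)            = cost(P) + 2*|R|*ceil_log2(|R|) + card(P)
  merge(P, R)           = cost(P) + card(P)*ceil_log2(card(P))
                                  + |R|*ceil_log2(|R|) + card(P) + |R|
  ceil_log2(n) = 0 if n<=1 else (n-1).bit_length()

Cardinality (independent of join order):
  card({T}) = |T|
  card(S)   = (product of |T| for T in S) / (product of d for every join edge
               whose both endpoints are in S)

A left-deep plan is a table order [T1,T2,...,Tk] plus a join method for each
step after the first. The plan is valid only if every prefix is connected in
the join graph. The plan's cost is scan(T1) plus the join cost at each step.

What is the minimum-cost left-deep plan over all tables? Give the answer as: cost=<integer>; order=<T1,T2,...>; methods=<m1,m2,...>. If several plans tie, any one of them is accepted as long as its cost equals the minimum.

Selinger DP (subsets sized 1..n):
  {A}: scan cost=50, card=50
  {C}: scan cost=20, card=20
  {B}: scan cost=20, card=20
  {F}: scan cost=150, card=150
  {D}: scan cost=100, card=100
  {E}: scan cost=120, card=120
  {AC}: card=200; try (C,hash)→300, (A,merge)→490, (C,merge)→520, (A,hash)→640, (A,nl)→1020, (C,nl)→1050; best=300 via (C,hash)
  {BC}: card=80; try (C,hash)→240, (B,hash)→240, (C,merge)→260, (B,merge)→260, (C,nl)→420, (B,nl)→420; best=240 via (C,hash)
  {BF}: card=300; try (F,nl_idx)→480, (B,hash)→500, (F,merge)→1490, (B,merge)→1620, (F,hash)→2440, (F,nl)→3020 …(+1); best=480 via (F,nl_idx)
  {DF}: card=3000; try (D,hash)→1700, (F,merge)→2250, (D,merge)→2300, (F,hash)→2600, (F,nl_idx)→3900, (F,nl)→15100 …(+1); best=1700 via (D,hash)
  {DE}: card=2400; try (D,hash)→1640, (E,merge)→1860, (E,hash)→1880, (D,merge)→1880, (E,nl_idx)→3200, (E,nl)→12100 …(+1); best=1640 via (D,hash)
  {ABC}: card=800; try (B,hash)→700, (A,hash)→920, (A,merge)→1230, (B,merge)→2220, (A,nl)→4240, (B,nl)→4300; best=700 via (B,hash)
  {BCF}: card=1200; try (C,hash)→980, (F,nl_idx)→2080, (F,merge)→2230, (F,hash)→2720, (C,merge)→3600, (C,nl)→6480 …(+1); best=980 via (C,hash)
  {BDF}: card=6000; try (D,hash)→2180, (D,merge)→4280, (B,hash)→4900, (D,nl)→30480, (B,merge)→40820, (B,nl)→61700; best=2180 via (D,hash)
  {DEF}: card=72000; try (E,hash)→6380, (F,hash)→6440, (F,merge)→34190, (E,merge)→41660, (F,nl_idx)→92840, (E,nl_idx)→94700 …(+2); best=6380 via (E,hash)
  {ABCF}: card=12000; try (A,hash)→2780, (F,hash)→3900, (F,merge)→10850, (A,merge)→15730, (F,nl_idx)→19100, (A,nl)→60980 …(+1); best=2780 via (A,hash)
  {BCDF}: card=24000; try (D,hash)→3580, (C,hash)→8380, (D,merge)→16180, (C,merge)→86300, (D,nl)→120980, (C,nl)→122180; best=3580 via (D,hash)
  {BDEF}: card=144000; try (E,hash)→9860, (B,hash)→78580, (E,merge)→87140, (E,nl_idx)→188180, (E,nl)→722180, (B,merge)→1302500 …(+1); best=9860 via (E,hash)
  {ABCDF}: card=240000; try (D,hash)→16180, (A,hash)→28180, (D,merge)→183580, (A,merge)→387930, (D,nl)→1202780, (A,nl)→1203580; best=16180 via (D,hash)
  {BCDEF}: card=576000; try (E,hash)→29260, (C,hash)→154060, (E,merge)→388540, (E,nl_idx)→747580, (C,merge)→2745980, (E,nl)→2883580 …(+1); best=29260 via (E,hash)
  {ABCDEF}: card=5760000; try (E,hash)→257860, (A,hash)→605860, (E,merge)→4577140, (E,nl_idx)→7456180, (A,merge)→12125610, (E,nl)→28816180 …(+1); best=257860 via (E,hash)

cost=257860; order=B,F,C,A,D,E; methods=nl_idx,hash,hash,hash,hash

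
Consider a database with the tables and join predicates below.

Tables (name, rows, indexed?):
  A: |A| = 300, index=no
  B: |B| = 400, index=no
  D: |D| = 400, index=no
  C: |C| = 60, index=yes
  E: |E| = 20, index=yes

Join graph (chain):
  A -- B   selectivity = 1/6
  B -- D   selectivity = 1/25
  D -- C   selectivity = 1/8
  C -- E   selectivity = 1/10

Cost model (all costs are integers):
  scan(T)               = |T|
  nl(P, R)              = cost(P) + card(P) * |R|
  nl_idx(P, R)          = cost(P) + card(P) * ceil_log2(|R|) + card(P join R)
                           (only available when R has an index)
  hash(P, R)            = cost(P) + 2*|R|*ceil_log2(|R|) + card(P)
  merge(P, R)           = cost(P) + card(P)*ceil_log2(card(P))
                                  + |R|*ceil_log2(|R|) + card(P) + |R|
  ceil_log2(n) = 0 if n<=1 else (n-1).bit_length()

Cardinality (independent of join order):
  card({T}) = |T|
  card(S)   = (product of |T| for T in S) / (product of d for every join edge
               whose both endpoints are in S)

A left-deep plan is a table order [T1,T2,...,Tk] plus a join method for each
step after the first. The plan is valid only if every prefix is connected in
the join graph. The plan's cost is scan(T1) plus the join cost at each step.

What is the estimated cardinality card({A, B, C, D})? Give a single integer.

Tables in S: A(300), B(400), C(60), D(400)
Edges inside S: A-B(d=6), B-D(d=25), D-C(d=8)
numerator = 300 * 400 * 60 * 400 = 2880000000
denominator = 6 * 25 * 8 = 1200
card(S) = 2880000000 / 1200 = 2400000

2400000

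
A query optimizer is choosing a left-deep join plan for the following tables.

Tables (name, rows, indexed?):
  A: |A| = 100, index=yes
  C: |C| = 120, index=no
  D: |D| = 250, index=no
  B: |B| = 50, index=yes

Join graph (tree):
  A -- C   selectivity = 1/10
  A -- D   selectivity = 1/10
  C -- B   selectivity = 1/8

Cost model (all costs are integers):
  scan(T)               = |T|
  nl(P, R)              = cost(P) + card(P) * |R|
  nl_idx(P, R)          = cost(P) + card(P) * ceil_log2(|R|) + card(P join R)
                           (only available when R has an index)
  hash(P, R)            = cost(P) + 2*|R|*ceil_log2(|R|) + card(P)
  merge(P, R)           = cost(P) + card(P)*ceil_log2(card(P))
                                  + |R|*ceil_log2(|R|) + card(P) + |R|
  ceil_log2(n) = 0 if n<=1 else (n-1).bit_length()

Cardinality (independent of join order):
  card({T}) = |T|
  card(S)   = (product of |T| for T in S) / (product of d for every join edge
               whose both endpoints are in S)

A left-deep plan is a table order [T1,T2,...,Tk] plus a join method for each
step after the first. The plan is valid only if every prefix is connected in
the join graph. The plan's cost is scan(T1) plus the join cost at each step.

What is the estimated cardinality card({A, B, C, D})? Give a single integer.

187500

Tables in S: A(100), B(50), C(120), D(250)
Edges inside S: A-C(d=10), A-D(d=10), C-B(d=8)
numerator = 100 * 50 * 120 * 250 = 150000000
denominator = 10 * 10 * 8 = 800
card(S) = 150000000 / 800 = 187500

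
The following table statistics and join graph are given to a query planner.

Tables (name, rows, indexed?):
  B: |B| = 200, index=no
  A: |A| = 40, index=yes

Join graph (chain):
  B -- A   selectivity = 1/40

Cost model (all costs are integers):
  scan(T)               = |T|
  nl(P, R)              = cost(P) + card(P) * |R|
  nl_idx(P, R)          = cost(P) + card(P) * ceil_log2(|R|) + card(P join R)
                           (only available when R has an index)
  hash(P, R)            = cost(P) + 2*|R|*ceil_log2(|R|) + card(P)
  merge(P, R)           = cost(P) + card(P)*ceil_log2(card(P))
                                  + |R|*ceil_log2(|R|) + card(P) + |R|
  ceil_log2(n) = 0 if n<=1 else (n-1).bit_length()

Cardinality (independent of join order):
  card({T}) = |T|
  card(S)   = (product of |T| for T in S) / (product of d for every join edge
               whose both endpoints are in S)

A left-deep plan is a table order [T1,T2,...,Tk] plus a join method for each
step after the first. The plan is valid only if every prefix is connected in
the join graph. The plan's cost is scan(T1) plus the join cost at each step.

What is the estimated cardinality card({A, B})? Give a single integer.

Tables in S: A(40), B(200)
Edges inside S: B-A(d=40)
numerator = 40 * 200 = 8000
denominator = 40 = 40
card(S) = 8000 / 40 = 200

200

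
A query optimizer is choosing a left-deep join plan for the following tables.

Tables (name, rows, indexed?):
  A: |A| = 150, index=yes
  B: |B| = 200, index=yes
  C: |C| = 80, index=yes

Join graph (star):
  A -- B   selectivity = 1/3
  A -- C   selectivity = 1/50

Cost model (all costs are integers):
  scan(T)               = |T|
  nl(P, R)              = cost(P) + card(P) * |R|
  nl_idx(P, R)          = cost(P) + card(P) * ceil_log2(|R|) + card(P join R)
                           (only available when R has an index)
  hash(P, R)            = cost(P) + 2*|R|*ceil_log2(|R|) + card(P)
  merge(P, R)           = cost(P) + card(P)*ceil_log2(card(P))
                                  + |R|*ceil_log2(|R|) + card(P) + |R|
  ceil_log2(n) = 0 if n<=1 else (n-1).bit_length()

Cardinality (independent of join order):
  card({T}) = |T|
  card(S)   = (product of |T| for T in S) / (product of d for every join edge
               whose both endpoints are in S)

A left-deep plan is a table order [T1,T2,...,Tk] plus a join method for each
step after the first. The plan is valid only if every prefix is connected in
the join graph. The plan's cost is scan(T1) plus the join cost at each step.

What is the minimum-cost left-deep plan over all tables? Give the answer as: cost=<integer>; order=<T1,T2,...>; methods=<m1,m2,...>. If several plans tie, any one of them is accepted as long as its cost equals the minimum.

cost=4400; order=C,A,B; methods=nl_idx,hash

Selinger DP (subsets sized 1..n):
  {A}: scan cost=150, card=150
  {B}: scan cost=200, card=200
  {C}: scan cost=80, card=80
  {AB}: card=10000; try (A,hash)→2800, (B,merge)→3300, (A,merge)→3350, (B,hash)→3500, (B,nl_idx)→11350, (A,nl_idx)→11800 …(+2); best=2800 via (A,hash)
  {AC}: card=240; try (A,nl_idx)→960, (C,hash)→1420, (C,nl_idx)→1440, (A,merge)→2070, (C,merge)→2140, (A,hash)→2560 …(+2); best=960 via (A,nl_idx)
  {ABC}: card=16000; try (B,hash)→4400, (B,merge)→4920, (C,hash)→13920, (B,nl_idx)→18880, (B,nl)→48960, (C,nl_idx)→88800 …(+2); best=4400 via (B,hash)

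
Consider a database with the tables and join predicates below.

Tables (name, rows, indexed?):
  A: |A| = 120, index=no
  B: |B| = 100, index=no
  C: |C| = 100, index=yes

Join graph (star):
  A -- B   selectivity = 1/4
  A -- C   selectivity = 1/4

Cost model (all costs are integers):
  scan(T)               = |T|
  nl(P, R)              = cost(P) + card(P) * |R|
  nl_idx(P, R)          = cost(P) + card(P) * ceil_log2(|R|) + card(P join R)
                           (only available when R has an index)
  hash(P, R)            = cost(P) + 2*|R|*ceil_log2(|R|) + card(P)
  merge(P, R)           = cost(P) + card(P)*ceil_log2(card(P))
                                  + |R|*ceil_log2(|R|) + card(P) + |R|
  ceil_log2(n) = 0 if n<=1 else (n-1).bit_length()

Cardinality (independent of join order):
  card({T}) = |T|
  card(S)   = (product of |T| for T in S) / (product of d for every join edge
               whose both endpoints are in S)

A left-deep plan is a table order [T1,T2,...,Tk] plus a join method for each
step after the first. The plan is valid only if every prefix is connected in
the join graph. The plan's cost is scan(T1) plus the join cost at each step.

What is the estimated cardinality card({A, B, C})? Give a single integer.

Tables in S: A(120), B(100), C(100)
Edges inside S: A-B(d=4), A-C(d=4)
numerator = 120 * 100 * 100 = 1200000
denominator = 4 * 4 = 16
card(S) = 1200000 / 16 = 75000

75000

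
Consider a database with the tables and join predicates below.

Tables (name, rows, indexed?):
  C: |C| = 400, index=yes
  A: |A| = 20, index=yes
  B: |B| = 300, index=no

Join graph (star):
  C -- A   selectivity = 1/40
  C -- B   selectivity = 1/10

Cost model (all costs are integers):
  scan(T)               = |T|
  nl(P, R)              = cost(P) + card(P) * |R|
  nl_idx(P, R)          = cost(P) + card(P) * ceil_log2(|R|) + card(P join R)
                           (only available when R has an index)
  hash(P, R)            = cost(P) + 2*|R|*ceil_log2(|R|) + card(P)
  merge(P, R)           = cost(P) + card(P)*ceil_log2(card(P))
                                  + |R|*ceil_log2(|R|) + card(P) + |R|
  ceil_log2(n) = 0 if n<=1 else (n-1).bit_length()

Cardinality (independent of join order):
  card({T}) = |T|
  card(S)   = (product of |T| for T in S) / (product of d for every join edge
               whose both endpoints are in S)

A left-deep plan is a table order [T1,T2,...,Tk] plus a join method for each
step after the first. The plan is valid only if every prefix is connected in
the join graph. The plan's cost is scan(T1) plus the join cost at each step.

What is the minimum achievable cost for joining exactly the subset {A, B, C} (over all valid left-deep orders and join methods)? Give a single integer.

Selinger DP over subsets of {A,B,C}:
  {C}: scan cost=400, card=400
  {A}: scan cost=20, card=20
  {B}: scan cost=300, card=300
  {AC}: card=200; try (C,nl_idx)→400, (A,hash)→1000, (A,nl_idx)→2600, (C,merge)→4140, (A,merge)→4520, (C,hash)→7240 …(+2); best=400 via (C,nl_idx)
  {BC}: card=12000; try (B,hash)→6200, (C,merge)→7300, (B,merge)→7400, (C,hash)→7800, (C,nl_idx)→15000, (C,nl)→120300 …(+1); best=6200 via (B,hash)
  {ABC}: card=6000; try (B,merge)→5200, (B,hash)→6000, (A,hash)→18400, (B,nl)→60400, (A,nl_idx)→72200, (A,merge)→186320 …(+1); best=5200 via (B,merge)

5200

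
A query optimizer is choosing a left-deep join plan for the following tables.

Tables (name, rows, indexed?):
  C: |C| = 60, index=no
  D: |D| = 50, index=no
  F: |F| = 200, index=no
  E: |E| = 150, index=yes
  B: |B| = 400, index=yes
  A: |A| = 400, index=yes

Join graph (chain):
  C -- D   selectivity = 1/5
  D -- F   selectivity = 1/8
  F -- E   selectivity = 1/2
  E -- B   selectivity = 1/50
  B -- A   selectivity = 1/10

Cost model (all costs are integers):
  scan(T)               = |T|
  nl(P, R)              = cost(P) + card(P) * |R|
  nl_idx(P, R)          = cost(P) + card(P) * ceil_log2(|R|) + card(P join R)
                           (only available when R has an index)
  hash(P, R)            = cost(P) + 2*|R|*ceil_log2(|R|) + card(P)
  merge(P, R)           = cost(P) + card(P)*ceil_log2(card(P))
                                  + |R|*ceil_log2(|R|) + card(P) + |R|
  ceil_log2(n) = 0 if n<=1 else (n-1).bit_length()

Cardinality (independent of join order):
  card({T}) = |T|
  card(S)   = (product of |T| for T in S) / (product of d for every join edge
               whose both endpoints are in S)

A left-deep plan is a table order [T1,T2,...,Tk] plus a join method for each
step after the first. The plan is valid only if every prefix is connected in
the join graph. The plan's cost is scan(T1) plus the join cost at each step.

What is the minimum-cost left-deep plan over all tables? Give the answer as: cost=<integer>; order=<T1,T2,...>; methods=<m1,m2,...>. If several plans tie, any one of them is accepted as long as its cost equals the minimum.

Selinger DP (subsets sized 1..n):
  {C}: scan cost=60, card=60
  {D}: scan cost=50, card=50
  {F}: scan cost=200, card=200
  {E}: scan cost=150, card=150
  {B}: scan cost=400, card=400
  {A}: scan cost=400, card=400
  {CD}: card=600; try (D,hash)→720, (C,hash)→820, (C,merge)→820, (D,merge)→830, (C,nl)→3050, (D,nl)→3060; best=720 via (D,hash)
  {DF}: card=1250; try (D,hash)→1000, (F,merge)→2200, (D,merge)→2350, (F,hash)→3300, (F,nl)→10050, (D,nl)→10200; best=1000 via (D,hash)
  {EF}: card=15000; try (E,hash)→2800, (F,merge)→3300, (E,merge)→3350, (F,hash)→3500, (E,nl_idx)→16800, (F,nl)→30150 …(+1); best=2800 via (E,hash)
  {BE}: card=1200; try (B,nl_idx)→2700, (E,hash)→3200, (E,nl_idx)→4800, (B,merge)→5500, (E,merge)→5750, (B,hash)→7500 …(+2); best=2700 via (B,nl_idx)
  {AB}: card=16000; try (B,hash)→8000, (A,hash)→8000, (B,merge)→8400, (A,merge)→8400, (B,nl_idx)→20000, (A,nl_idx)→20000 …(+2); best=8000 via (B,hash)
  {CDF}: card=15000; try (C,hash)→2970, (F,hash)→4520, (F,merge)→9120, (C,merge)→16420, (C,nl)→76000, (F,nl)→120720; best=2970 via (C,hash)
  {DEF}: card=93750; try (E,hash)→4650, (E,merge)→17350, (D,hash)→18400, (E,nl_idx)→104750, (E,nl)→188500, (D,merge)→228150 …(+1); best=4650 via (E,hash)
  {BEF}: card=120000; try (F,hash)→7100, (F,merge)→18900, (B,hash)→25000, (B,merge)→231800, (F,nl)→242700, (B,nl_idx)→257800 …(+1); best=7100 via (F,hash)
  {ABE}: card=48000; try (A,hash)→11100, (A,merge)→21100, (E,hash)→26400, (A,nl_idx)→61500, (E,nl_idx)→184000, (E,merge)→249350 …(+2); best=11100 via (A,hash)
  {CDEF}: card=1125000; try (E,hash)→20370, (C,hash)→99120, (E,merge)→229320, (E,nl_idx)→1247970, (C,merge)→1692570, (E,nl)→2252970 …(+1); best=20370 via (E,hash)
  {BDEF}: card=750000; try (B,hash)→105600, (D,hash)→127700, (B,nl_idx)→1598400, (B,merge)→1696150, (D,merge)→2167450, (D,nl)→6007100 …(+1); best=105600 via (B,hash)
  {ABEF}: card=4800000; try (F,hash)→62300, (A,hash)→134300, (F,merge)→828900, (A,merge)→2171100, (A,nl_idx)→5887100, (F,nl)→9611100 …(+1); best=62300 via (F,hash)
  {BCDEF}: card=9000000; try (C,hash)→856320, (B,hash)→1152570, (C,merge)→15856020, (B,nl_idx)→19145370, (B,merge)→24774370, (C,nl)→45105600 …(+1); best=856320 via (C,hash)
  {ABDEF}: card=30000000; try (A,hash)→862800, (D,hash)→4862900, (A,merge)→15859600, (A,nl_idx)→36855600, (D,merge)→115262650, (D,nl)→240062300 …(+1); best=862800 via (A,hash)
  {ABCDEF}: card=360000000; try (A,hash)→9863520, (C,hash)→30863520, (A,merge)→225860320, (A,nl_idx)→441856320, (C,merge)→780863220, (C,nl)→1800862800 …(+1); best=9863520 via (A,hash)

cost=9863520; order=F,D,E,B,C,A; methods=hash,hash,hash,hash,hash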